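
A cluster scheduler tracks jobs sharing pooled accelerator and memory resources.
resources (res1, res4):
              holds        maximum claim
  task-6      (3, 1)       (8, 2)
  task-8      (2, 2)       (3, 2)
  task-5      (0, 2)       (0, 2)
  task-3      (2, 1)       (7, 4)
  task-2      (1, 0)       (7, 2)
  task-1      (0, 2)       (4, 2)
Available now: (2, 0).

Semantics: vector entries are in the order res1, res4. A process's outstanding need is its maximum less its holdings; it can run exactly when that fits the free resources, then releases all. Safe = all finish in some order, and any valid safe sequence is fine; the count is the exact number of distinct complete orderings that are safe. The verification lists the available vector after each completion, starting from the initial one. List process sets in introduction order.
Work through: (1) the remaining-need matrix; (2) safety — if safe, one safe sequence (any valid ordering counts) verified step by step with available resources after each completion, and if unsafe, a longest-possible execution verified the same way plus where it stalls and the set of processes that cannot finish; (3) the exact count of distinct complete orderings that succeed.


(1) Remaining need (order res1, res4):
  task-6: (5, 1)
  task-8: (1, 0)
  task-5: (0, 0)
  task-3: (5, 3)
  task-2: (6, 2)
  task-1: (4, 0)
(2) UNSAFE.
Key observation: the pool after task-5, task-8, task-1 is (4, 6); every surviving request exceeds it in res1, so progress ends there.
A maximal execution: task-5, task-8, task-1 — then nothing else fits. Verifying each step:
  pool = (2, 0)
  run task-5 (needs (0, 0), free (2, 0)); after release of (0, 2) the pool is (2, 2)
  run task-8 (needs (1, 0), free (2, 2)); after release of (2, 2) the pool is (4, 4)
  run task-1 (needs (4, 0), free (4, 4)); after release of (0, 2) the pool is (4, 6)
  task-6 cannot run: need (5, 1) vs free (4, 6) (insufficient res1)
  task-3 cannot run: need (5, 3) vs free (4, 6) (insufficient res1)
  task-2 cannot run: need (6, 2) vs free (4, 6) (insufficient res1)
Never able to finish: task-6, task-3 and task-2.
(3) Precisely 0 of the possible complete orderings are safe sequences.


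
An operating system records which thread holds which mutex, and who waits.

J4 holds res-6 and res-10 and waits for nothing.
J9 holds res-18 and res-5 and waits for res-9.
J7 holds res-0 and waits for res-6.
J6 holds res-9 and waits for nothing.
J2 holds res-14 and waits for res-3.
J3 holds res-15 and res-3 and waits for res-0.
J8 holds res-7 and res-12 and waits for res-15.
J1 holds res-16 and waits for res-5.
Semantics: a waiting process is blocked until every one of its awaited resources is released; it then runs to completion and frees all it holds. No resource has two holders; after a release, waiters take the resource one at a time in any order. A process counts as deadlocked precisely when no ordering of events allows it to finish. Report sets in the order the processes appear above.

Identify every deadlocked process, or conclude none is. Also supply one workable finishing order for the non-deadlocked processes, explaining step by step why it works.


No process is deadlocked.
Key observation: every chain of waits terminates; starting from the processes that wait on nothing, all the rest unlock in turn.
The rest can finish in the order J4, J7, J3, J6, J2, J9, J1, J8.
Verifying each step:
  run J4 (it waits on nothing); releases res-6 and res-10
  J7: everything it awaited (res-6) is free; runs, freeing res-0
  J3: everything it awaited (res-0) is free; runs, freeing res-15 and res-3
  run J6 (it waits on nothing); releases res-9
  J2: everything it awaited (res-3) is free; runs, freeing res-14
  J9: everything it awaited (res-9) is free; runs, freeing res-18 and res-5
  J1: everything it awaited (res-5) is free; runs, freeing res-16
  J8: everything it awaited (res-15) is free; runs, freeing res-7 and res-12


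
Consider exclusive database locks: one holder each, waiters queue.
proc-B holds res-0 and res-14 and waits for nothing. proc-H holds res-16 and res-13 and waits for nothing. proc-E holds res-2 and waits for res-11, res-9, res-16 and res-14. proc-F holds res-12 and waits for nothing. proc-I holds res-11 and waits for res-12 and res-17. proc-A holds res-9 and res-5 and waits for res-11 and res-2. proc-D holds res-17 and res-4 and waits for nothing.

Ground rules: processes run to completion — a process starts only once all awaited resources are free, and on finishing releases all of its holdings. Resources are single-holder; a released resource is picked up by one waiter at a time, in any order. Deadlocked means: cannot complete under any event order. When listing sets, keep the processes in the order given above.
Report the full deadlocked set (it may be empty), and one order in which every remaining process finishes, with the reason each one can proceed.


Deadlocked: proc-E and proc-A.
Key observation: the knot is the closed ring of waits proc-E -> proc-A -> proc-E; no other process is dragged down with it.
A valid finishing order for the others: proc-D, proc-F, proc-H, proc-B, proc-I.
Verifying each step:
  proc-D waits on nothing -> runs at once and releases res-17 and res-4
  proc-F waits on nothing -> runs at once and releases res-12
  proc-H waits on nothing -> runs at once and releases res-16 and res-13
  proc-B waits on nothing -> runs at once and releases res-0 and res-14
  run proc-I (all its waits — res-12 and res-17 — are resolved); releases res-11


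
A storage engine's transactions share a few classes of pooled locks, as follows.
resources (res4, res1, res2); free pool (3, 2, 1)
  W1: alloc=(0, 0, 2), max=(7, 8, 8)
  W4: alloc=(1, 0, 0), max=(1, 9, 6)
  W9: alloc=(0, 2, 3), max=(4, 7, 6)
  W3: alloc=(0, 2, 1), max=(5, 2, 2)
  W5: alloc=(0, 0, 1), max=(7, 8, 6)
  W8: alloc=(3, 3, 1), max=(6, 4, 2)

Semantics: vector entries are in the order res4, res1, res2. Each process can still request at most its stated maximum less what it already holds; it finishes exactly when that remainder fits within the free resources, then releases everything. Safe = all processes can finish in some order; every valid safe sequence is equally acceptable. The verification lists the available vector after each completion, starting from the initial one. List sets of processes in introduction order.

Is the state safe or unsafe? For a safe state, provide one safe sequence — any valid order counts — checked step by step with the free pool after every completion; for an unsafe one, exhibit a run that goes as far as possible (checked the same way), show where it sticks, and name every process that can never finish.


SAFE, for example via the order W8, W3, W9, W4, W1, W5.
Key observation: the first exact fit in this order is W8 — it needs (3, 1, 1) with (3, 2, 1) free, meeting a requested resource to the last unit.
Walking it through:
  pool = (3, 2, 1)
  run W8 (needs (3, 1, 1), free (3, 2, 1)); after release of (3, 3, 1) the pool is (6, 5, 2)
  run W3 (needs (5, 0, 1), free (6, 5, 2)); after release of (0, 2, 1) the pool is (6, 7, 3)
  run W9 (needs (4, 5, 3), free (6, 7, 3)); after release of (0, 2, 3) the pool is (6, 9, 6)
  run W4 (needs (0, 9, 6), free (6, 9, 6)); after release of (1, 0, 0) the pool is (7, 9, 6)
  run W1 (needs (7, 8, 6), free (7, 9, 6)); after release of (0, 0, 2) the pool is (7, 9, 8)
  run W5 (needs (7, 8, 5), free (7, 9, 8)); after release of (0, 0, 1) the pool is (7, 9, 9)


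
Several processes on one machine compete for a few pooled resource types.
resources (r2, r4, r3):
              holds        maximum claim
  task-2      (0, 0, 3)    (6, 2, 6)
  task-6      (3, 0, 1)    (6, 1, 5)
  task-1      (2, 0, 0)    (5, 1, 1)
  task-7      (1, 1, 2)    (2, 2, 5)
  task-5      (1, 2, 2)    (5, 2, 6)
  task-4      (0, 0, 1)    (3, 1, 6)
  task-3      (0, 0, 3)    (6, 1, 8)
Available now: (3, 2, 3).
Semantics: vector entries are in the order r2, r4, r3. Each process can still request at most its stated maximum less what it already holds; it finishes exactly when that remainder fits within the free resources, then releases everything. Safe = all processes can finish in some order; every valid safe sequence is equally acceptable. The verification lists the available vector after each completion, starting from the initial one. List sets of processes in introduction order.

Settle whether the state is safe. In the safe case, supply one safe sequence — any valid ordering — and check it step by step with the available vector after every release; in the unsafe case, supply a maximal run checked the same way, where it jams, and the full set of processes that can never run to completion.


SAFE, for example via the order task-7, task-6, task-4, task-5, task-2, task-3, task-1.
Key observation: task-7 is the earliest step where a requested resource binds exactly: need (1, 1, 3), pool (3, 2, 3) at its turn.
Check, step by step:
  pool = (3, 2, 3)
  task-7: need (1, 1, 3) fits (3, 2, 3); releases (1, 1, 2), pool now (4, 3, 5)
  task-6: need (3, 1, 4) fits (4, 3, 5); releases (3, 0, 1), pool now (7, 3, 6)
  task-4: need (3, 1, 5) fits (7, 3, 6); releases (0, 0, 1), pool now (7, 3, 7)
  task-5: need (4, 0, 4) fits (7, 3, 7); releases (1, 2, 2), pool now (8, 5, 9)
  task-2: need (6, 2, 3) fits (8, 5, 9); releases (0, 0, 3), pool now (8, 5, 12)
  task-3: need (6, 1, 5) fits (8, 5, 12); releases (0, 0, 3), pool now (8, 5, 15)
  task-1: need (3, 1, 1) fits (8, 5, 15); releases (2, 0, 0), pool now (10, 5, 15)


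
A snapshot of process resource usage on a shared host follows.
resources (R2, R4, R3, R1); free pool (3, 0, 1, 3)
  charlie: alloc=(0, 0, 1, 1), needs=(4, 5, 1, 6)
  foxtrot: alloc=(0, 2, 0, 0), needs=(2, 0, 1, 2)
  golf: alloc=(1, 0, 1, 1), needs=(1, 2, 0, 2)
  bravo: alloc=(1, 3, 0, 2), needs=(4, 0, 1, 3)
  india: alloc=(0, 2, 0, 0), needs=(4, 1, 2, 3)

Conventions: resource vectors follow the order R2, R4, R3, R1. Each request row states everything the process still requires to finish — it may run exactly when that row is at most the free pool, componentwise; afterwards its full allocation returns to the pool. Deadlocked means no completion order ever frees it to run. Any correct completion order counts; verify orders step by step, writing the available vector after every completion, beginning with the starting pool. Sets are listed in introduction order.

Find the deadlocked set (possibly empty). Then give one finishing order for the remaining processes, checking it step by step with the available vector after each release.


No process is deadlocked.
Key observation: beginning at foxtrot, releases accumulate fast enough that every process eventually fits.
One completion order for the rest: foxtrot, golf, india, bravo, charlie. Verifying each step:
  pool = (3, 0, 1, 3)
  run foxtrot (needs (2, 0, 1, 2), free (3, 0, 1, 3)); after release of (0, 2, 0, 0) the pool is (3, 2, 1, 3)
  run golf (needs (1, 2, 0, 2), free (3, 2, 1, 3)); after release of (1, 0, 1, 1) the pool is (4, 2, 2, 4)
  run india (needs (4, 1, 2, 3), free (4, 2, 2, 4)); after release of (0, 2, 0, 0) the pool is (4, 4, 2, 4)
  run bravo (needs (4, 0, 1, 3), free (4, 4, 2, 4)); after release of (1, 3, 0, 2) the pool is (5, 7, 2, 6)
  run charlie (needs (4, 5, 1, 6), free (5, 7, 2, 6)); after release of (0, 0, 1, 1) the pool is (5, 7, 3, 7)


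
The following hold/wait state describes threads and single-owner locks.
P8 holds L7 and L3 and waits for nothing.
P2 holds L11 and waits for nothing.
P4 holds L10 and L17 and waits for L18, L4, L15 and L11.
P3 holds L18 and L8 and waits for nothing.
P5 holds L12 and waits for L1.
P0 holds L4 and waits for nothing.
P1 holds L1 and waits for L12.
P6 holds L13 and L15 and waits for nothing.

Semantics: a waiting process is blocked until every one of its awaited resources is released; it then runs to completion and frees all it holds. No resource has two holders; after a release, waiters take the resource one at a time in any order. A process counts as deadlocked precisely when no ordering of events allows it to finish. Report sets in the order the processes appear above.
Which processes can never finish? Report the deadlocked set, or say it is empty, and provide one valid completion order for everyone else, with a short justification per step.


The deadlocked set is P5 and P1.
Key observation: the loop P5 -> P1 -> P5 blocks itself forever; no other process is dragged down with it.
A valid finishing order for the others: P2, P0, P3, P8, P6, P4.
Step-by-step check:
  P2 waits on nothing -> runs at once and releases L11
  P0 waits on nothing -> runs at once and releases L4
  P3 waits on nothing -> runs at once and releases L18 and L8
  P8 waits on nothing -> runs at once and releases L7 and L3
  P6 waits on nothing -> runs at once and releases L13 and L15
  P4 waits on L18, L4, L15 and L11 — all released -> runs and releases L10 and L17


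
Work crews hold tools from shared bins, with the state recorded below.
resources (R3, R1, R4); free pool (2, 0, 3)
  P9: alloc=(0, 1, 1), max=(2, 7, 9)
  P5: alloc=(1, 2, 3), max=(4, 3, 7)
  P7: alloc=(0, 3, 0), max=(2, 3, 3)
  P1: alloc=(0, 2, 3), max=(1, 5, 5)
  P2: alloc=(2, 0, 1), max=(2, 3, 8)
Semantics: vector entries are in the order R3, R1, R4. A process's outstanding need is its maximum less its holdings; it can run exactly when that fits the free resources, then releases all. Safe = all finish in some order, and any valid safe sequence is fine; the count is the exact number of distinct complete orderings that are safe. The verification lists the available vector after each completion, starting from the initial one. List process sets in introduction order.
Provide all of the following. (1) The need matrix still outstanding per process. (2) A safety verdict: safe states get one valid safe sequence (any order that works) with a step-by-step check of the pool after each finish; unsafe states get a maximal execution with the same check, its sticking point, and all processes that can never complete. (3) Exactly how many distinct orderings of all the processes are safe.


(1) Outstanding need per process (order R3, R1, R4):
  P9: (2, 6, 8)
  P5: (3, 1, 4)
  P7: (2, 0, 3)
  P1: (1, 3, 2)
  P2: (0, 3, 7)
(2) The state is UNSAFE.
Key observation: after P7, P1 the pool peaks at (2, 5, 6), and each blocked process is short somewhere: P9 on R1, R4; P5 on R3; P2 on R4.
A maximal execution: P7, P1 — then nothing else fits. Step-by-step check:
  pool = (2, 0, 3)
  P7 needs (2, 0, 3) <= (2, 0, 3) -> finishes; pool += (0, 3, 0) = (2, 3, 3)
  P1 needs (1, 3, 2) <= (2, 3, 3) -> finishes; pool += (0, 2, 3) = (2, 5, 6)
  P9 still needs (2, 6, 8) but only (2, 5, 6) is free — short on R1 and R4
  P5 still needs (3, 1, 4) but only (2, 5, 6) is free — short on R3
  P2 still needs (0, 3, 7) but only (2, 5, 6) is free — short on R4
Processes that can never finish: P9, P5 and P2.
(3) Precisely 0 of the possible complete orderings are safe sequences.


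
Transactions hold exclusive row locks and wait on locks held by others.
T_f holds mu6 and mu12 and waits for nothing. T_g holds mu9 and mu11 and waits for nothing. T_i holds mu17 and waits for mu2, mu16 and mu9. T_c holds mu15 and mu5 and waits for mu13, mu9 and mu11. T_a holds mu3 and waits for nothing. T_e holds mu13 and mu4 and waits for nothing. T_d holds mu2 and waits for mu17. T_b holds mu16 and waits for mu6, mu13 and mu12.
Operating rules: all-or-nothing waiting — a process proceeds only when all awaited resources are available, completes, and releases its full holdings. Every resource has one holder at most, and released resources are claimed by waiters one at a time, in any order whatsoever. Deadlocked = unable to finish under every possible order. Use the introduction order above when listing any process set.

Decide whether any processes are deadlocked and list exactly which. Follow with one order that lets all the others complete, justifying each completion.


Deadlocked set: T_i and T_d.
Key observation: nobody on the ring T_i -> T_d -> T_i can start until another member finishes, which never happens; no other process is dragged down with it.
The rest can finish in the order T_e, T_g, T_f, T_b, T_a, T_c.
Check, step by step:
  run T_e (it waits on nothing); releases mu13 and mu4
  run T_g (it waits on nothing); releases mu9 and mu11
  run T_f (it waits on nothing); releases mu6 and mu12
  run T_b (all its waits — mu6, mu13 and mu12 — are resolved); releases mu16
  run T_a (it waits on nothing); releases mu3
  run T_c (all its waits — mu13, mu9 and mu11 — are resolved); releases mu15 and mu5


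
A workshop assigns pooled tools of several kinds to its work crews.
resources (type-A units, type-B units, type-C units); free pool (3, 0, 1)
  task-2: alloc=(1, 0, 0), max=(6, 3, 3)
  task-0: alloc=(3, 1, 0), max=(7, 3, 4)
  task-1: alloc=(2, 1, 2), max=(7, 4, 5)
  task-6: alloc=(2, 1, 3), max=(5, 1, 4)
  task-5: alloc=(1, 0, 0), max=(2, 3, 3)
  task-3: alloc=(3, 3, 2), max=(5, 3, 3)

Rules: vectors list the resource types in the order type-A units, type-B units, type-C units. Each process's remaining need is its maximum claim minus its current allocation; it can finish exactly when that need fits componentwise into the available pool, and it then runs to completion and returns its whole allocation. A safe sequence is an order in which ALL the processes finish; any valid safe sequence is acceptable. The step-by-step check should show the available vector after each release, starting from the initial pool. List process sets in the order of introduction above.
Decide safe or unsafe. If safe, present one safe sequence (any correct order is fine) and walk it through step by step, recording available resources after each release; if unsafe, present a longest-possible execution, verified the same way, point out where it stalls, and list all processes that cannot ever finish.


SAFE, for example via the order task-6, task-3, task-5, task-2, task-1, task-0.
Key observation: task-6 is the earliest step where a requested resource binds exactly: need (3, 0, 1), pool (3, 0, 1) at its turn.
Verifying each step:
  pool = (3, 0, 1)
  run task-6 (needs (3, 0, 1), free (3, 0, 1)); after release of (2, 1, 3) the pool is (5, 1, 4)
  run task-3 (needs (2, 0, 1), free (5, 1, 4)); after release of (3, 3, 2) the pool is (8, 4, 6)
  run task-5 (needs (1, 3, 3), free (8, 4, 6)); after release of (1, 0, 0) the pool is (9, 4, 6)
  run task-2 (needs (5, 3, 3), free (9, 4, 6)); after release of (1, 0, 0) the pool is (10, 4, 6)
  run task-1 (needs (5, 3, 3), free (10, 4, 6)); after release of (2, 1, 2) the pool is (12, 5, 8)
  run task-0 (needs (4, 2, 4), free (12, 5, 8)); after release of (3, 1, 0) the pool is (15, 6, 8)


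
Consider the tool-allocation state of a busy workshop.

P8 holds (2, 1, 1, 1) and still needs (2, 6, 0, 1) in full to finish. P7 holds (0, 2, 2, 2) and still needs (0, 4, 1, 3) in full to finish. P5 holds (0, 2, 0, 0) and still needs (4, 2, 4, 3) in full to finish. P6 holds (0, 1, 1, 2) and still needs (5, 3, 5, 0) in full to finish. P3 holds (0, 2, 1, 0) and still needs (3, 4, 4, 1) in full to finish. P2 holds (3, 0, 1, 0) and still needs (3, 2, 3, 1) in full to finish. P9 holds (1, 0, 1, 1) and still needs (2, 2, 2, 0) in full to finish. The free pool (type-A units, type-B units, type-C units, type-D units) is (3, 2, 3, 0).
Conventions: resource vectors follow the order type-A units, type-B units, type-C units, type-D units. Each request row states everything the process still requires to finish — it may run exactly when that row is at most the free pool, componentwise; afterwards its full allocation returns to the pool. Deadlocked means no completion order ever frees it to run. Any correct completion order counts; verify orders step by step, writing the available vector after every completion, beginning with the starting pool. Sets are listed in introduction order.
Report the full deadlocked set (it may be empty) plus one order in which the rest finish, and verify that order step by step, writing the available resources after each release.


The deadlocked set is P8, P7, P5, P6 and P3.
Key observation: after P9, P2 the pool peaks at (7, 2, 5, 1), and each blocked process is short somewhere: P8 on type-B units; P7 on type-B units, type-D units; P5 on type-D units; P6 on type-B units; P3 on type-B units.
A valid finishing order for the others: P9, P2. Verifying each step:
  pool = (3, 2, 3, 0)
  P9: need (2, 2, 2, 0) fits (3, 2, 3, 0); releases (1, 0, 1, 1), pool now (4, 2, 4, 1)
  P2: need (3, 2, 3, 1) fits (4, 2, 4, 1); releases (3, 0, 1, 0), pool now (7, 2, 5, 1)
The blocked processes can never fit:
  P8 cannot run: need (2, 6, 0, 1) vs free (7, 2, 5, 1) (insufficient type-B units)
  P7 cannot run: need (0, 4, 1, 3) vs free (7, 2, 5, 1) (insufficient type-B units and type-D units)
  P5 cannot run: need (4, 2, 4, 3) vs free (7, 2, 5, 1) (insufficient type-D units)
  P6 cannot run: need (5, 3, 5, 0) vs free (7, 2, 5, 1) (insufficient type-B units)
  P3 cannot run: need (3, 4, 4, 1) vs free (7, 2, 5, 1) (insufficient type-B units)


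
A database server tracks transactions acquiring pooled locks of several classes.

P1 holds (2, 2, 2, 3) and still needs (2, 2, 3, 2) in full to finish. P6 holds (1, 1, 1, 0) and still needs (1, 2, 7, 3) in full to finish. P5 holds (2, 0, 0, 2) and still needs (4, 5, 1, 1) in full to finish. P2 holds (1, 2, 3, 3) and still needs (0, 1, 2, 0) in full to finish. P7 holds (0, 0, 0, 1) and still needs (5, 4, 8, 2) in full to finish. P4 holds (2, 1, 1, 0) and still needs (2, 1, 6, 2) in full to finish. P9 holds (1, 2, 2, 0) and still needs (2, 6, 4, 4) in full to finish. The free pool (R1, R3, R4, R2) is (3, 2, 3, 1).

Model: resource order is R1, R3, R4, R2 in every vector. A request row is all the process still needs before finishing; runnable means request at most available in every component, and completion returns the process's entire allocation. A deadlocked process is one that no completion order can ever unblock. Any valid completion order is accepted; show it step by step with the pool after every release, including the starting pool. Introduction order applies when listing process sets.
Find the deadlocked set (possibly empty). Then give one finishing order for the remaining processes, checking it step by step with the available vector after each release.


Nothing here is deadlocked.
Key observation: no deadlock: P2 fits now, and the freed resources carry the rest through.
A valid finishing order for the others: P2, P1, P9, P7, P6, P5, P4. Verifying each step:
  pool = (3, 2, 3, 1)
  P2: need (0, 1, 2, 0) fits (3, 2, 3, 1); releases (1, 2, 3, 3), pool now (4, 4, 6, 4)
  P1: need (2, 2, 3, 2) fits (4, 4, 6, 4); releases (2, 2, 2, 3), pool now (6, 6, 8, 7)
  P9: need (2, 6, 4, 4) fits (6, 6, 8, 7); releases (1, 2, 2, 0), pool now (7, 8, 10, 7)
  P7: need (5, 4, 8, 2) fits (7, 8, 10, 7); releases (0, 0, 0, 1), pool now (7, 8, 10, 8)
  P6: need (1, 2, 7, 3) fits (7, 8, 10, 8); releases (1, 1, 1, 0), pool now (8, 9, 11, 8)
  P5: need (4, 5, 1, 1) fits (8, 9, 11, 8); releases (2, 0, 0, 2), pool now (10, 9, 11, 10)
  P4: need (2, 1, 6, 2) fits (10, 9, 11, 10); releases (2, 1, 1, 0), pool now (12, 10, 12, 10)


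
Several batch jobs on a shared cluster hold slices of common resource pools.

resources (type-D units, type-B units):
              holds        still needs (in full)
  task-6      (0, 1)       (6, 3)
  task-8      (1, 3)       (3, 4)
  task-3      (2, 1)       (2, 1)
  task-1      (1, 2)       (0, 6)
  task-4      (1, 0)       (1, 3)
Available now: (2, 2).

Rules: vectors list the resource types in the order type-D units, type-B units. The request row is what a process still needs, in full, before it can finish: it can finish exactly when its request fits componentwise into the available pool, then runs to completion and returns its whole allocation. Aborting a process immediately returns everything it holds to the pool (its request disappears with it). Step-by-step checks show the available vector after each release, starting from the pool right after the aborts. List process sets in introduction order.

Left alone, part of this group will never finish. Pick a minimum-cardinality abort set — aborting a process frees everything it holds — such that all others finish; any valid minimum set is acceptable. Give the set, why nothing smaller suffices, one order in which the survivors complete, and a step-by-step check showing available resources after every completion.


Minimum abort set: task-1.
Key observation: aborting task-1 returns (1, 2), and task-8 — hopeless before — runs at step 1 with the returned capacity in the pool.
Minimality: the empty abort set fails — the state is deadlocked as it stands.
One survivor order: task-8, task-3, task-4, task-6. Verifying each step (post-abort pool first):
  pool = (3, 4)
  task-8 needs (3, 4) <= (3, 4) -> finishes; pool += (1, 3) = (4, 7)
  task-3 needs (2, 1) <= (4, 7) -> finishes; pool += (2, 1) = (6, 8)
  task-4 needs (1, 3) <= (6, 8) -> finishes; pool += (1, 0) = (7, 8)
  task-6 needs (6, 3) <= (7, 8) -> finishes; pool += (0, 1) = (7, 9)


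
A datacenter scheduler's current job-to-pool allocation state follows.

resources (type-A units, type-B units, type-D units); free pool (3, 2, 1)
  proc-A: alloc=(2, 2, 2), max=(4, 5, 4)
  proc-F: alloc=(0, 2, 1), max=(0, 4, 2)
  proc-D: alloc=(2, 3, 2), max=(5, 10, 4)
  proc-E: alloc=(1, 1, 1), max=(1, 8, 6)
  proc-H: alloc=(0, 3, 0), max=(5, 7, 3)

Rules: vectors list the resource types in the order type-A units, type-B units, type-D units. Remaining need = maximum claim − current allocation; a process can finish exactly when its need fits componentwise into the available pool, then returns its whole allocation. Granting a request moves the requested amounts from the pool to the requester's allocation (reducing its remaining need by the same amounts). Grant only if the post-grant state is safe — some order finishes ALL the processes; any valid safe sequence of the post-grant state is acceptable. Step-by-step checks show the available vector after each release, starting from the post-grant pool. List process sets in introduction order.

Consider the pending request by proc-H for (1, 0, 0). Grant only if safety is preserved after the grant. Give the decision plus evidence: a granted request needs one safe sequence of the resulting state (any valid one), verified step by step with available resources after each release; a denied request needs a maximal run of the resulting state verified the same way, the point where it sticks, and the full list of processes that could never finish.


GRANT: granting preserves safety; a valid post-grant sequence is proc-F, proc-A, proc-H, proc-D, proc-E.
Key observation: post-grant, (2, 2, 1) remains, and an order beginning with proc-F completes everyone.
Verifying the post-grant state step by step:
  pool = (2, 2, 1)
  run proc-F (needs (0, 2, 1), free (2, 2, 1)); after release of (0, 2, 1) the pool is (2, 4, 2)
  run proc-A (needs (2, 3, 2), free (2, 4, 2)); after release of (2, 2, 2) the pool is (4, 6, 4)
  run proc-H (needs (4, 4, 3), free (4, 6, 4)); after release of (1, 3, 0) the pool is (5, 9, 4)
  run proc-D (needs (3, 7, 2), free (5, 9, 4)); after release of (2, 3, 2) the pool is (7, 12, 6)
  run proc-E (needs (0, 7, 5), free (7, 12, 6)); after release of (1, 1, 1) the pool is (8, 13, 7)


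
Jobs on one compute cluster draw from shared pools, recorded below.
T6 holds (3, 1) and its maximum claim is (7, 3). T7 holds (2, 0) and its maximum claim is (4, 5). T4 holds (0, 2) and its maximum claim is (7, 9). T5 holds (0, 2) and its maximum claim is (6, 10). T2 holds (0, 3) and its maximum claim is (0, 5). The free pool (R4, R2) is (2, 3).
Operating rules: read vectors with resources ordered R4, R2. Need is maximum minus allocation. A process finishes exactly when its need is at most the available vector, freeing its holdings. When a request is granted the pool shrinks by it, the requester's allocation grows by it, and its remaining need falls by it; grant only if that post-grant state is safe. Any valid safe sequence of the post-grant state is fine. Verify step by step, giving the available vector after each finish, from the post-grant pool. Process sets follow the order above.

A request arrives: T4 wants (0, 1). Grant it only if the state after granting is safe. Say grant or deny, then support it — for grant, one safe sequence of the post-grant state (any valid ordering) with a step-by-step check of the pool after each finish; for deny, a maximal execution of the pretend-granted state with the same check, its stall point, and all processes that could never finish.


GRANT: granting preserves safety; a valid post-grant sequence is T2, T7, T6, T4, T5.
Key observation: (2, 2) free after granting still covers T2 first, and each release covers the next.
Step-by-step check of the post-grant state:
  pool = (2, 2)
  run T2 (needs (0, 2), free (2, 2)); after release of (0, 3) the pool is (2, 5)
  run T7 (needs (2, 5), free (2, 5)); after release of (2, 0) the pool is (4, 5)
  run T6 (needs (4, 2), free (4, 5)); after release of (3, 1) the pool is (7, 6)
  run T4 (needs (7, 6), free (7, 6)); after release of (0, 3) the pool is (7, 9)
  run T5 (needs (6, 8), free (7, 9)); after release of (0, 2) the pool is (7, 11)


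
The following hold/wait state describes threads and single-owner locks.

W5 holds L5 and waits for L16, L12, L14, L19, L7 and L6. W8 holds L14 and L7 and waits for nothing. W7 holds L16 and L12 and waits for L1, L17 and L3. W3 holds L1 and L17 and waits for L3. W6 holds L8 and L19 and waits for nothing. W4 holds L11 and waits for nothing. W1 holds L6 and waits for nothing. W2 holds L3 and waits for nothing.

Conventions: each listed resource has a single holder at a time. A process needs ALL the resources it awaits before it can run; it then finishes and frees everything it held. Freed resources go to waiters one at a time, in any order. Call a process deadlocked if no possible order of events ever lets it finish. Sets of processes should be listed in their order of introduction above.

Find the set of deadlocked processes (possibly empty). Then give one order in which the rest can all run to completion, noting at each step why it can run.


The deadlocked set is empty.
Key observation: no waiting chain loops back on itself — every chain ends at a process that waits on nothing, so everyone eventually runs.
One completion order for the rest: W2, W3, W8, W7, W1, W6, W4, W5.
Walking it through:
  W2 waits on nothing -> runs at once and releases L3
  W3 waits on L3 — all released -> runs and releases L1 and L17
  W8 waits on nothing -> runs at once and releases L14 and L7
  W7 waits on L1, L17 and L3 — all released -> runs and releases L16 and L12
  W1 waits on nothing -> runs at once and releases L6
  W6 waits on nothing -> runs at once and releases L8 and L19
  W4 waits on nothing -> runs at once and releases L11
  W5 waits on L16, L12, L14, L19, L7 and L6 — all released -> runs and releases L5


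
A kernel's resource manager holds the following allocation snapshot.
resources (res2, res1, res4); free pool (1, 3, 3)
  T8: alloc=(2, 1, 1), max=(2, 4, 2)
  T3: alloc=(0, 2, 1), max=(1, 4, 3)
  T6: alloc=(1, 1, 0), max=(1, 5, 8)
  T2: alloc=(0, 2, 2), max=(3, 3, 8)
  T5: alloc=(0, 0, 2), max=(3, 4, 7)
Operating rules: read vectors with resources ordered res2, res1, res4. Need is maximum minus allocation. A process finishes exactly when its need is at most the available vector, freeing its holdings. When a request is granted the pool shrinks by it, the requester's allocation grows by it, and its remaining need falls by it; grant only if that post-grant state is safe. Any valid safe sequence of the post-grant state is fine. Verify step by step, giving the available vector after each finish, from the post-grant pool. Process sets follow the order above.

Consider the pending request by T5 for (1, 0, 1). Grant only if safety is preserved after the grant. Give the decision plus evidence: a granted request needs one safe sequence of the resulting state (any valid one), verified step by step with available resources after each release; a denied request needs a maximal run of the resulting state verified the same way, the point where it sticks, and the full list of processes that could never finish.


GRANT: granting preserves safety; a valid post-grant sequence is T8, T3, T5, T2, T6.
Key observation: granting shrinks the pool to (0, 3, 2), yet T8 still fits and the chain goes through.
Step-by-step check of the post-grant state:
  pool = (0, 3, 2)
  T8 needs (0, 3, 1) <= (0, 3, 2) -> finishes; pool += (2, 1, 1) = (2, 4, 3)
  T3 needs (1, 2, 2) <= (2, 4, 3) -> finishes; pool += (0, 2, 1) = (2, 6, 4)
  T5 needs (2, 4, 4) <= (2, 6, 4) -> finishes; pool += (1, 0, 3) = (3, 6, 7)
  T2 needs (3, 1, 6) <= (3, 6, 7) -> finishes; pool += (0, 2, 2) = (3, 8, 9)
  T6 needs (0, 4, 8) <= (3, 8, 9) -> finishes; pool += (1, 1, 0) = (4, 9, 9)


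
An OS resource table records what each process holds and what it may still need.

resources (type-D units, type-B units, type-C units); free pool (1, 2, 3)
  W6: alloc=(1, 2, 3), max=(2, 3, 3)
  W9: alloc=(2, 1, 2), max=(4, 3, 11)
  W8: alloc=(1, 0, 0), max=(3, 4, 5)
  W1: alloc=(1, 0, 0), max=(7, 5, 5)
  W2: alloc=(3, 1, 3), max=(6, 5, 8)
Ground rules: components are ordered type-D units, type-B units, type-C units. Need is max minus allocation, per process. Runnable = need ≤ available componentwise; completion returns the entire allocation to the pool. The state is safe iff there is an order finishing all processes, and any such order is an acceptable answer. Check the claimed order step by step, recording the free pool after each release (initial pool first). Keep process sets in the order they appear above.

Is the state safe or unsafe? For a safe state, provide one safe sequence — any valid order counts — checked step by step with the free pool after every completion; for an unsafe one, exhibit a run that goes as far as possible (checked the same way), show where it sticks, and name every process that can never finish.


SAFE — a valid safe sequence is W6, W8, W2, W1, W9.
Key observation: the order's first zero-slack moment is W6 ((1, 1, 0) needed, (1, 2, 3) free — a requested resource with nothing to spare).
Walking it through:
  pool = (1, 2, 3)
  run W6 (needs (1, 1, 0), free (1, 2, 3)); after release of (1, 2, 3) the pool is (2, 4, 6)
  run W8 (needs (2, 4, 5), free (2, 4, 6)); after release of (1, 0, 0) the pool is (3, 4, 6)
  run W2 (needs (3, 4, 5), free (3, 4, 6)); after release of (3, 1, 3) the pool is (6, 5, 9)
  run W1 (needs (6, 5, 5), free (6, 5, 9)); after release of (1, 0, 0) the pool is (7, 5, 9)
  run W9 (needs (2, 2, 9), free (7, 5, 9)); after release of (2, 1, 2) the pool is (9, 6, 11)


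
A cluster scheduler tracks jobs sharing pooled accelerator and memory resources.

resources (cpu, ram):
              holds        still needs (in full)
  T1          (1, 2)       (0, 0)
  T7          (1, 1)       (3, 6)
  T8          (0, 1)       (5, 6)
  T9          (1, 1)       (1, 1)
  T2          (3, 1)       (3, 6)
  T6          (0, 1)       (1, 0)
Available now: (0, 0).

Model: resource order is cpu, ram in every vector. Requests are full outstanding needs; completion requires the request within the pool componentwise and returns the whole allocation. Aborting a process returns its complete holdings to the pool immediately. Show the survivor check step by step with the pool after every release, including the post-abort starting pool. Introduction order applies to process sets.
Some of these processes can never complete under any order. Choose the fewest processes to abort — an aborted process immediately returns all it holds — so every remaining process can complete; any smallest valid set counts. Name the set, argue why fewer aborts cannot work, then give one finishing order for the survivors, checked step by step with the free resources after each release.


Minimum abort set: T7 and T2.
Key observation: before aborting T7 and T2, T8 was permanently blocked — no order could ever run it; afterwards it completes at step 4.
Minimality, checking each single-abort alternative: T1 alone leaves T7 blocked (short on cpu and ram); T7 alone leaves T8 blocked (short on cpu and ram); T8 alone leaves T7 blocked (short on cpu and ram); T9 alone leaves T7 blocked (short on cpu and ram); T2 alone leaves T7 blocked (short on ram); T6 alone leaves T7 blocked (short on cpu and ram).
The survivors complete as T6, T9, T1, T8. Walking it through (starting from the post-abort pool):
  pool = (4, 2)
  T6: need (1, 0) fits (4, 2); releases (0, 1), pool now (4, 3)
  T9: need (1, 1) fits (4, 3); releases (1, 1), pool now (5, 4)
  T1: need (0, 0) fits (5, 4); releases (1, 2), pool now (6, 6)
  T8: need (5, 6) fits (6, 6); releases (0, 1), pool now (6, 7)


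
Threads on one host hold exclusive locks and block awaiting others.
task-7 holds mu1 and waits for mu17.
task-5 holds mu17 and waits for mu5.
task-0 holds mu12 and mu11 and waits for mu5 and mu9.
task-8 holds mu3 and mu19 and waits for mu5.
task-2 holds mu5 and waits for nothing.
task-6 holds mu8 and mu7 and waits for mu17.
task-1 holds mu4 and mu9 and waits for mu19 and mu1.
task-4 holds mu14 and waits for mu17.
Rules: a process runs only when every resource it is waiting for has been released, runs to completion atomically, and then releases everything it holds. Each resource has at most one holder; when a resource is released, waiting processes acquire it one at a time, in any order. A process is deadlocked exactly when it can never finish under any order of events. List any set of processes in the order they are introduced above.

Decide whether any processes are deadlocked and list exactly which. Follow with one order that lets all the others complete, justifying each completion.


No process is deadlocked.
Key observation: the wait graph is acyclic; completion cascades from the unblocked processes through everyone else.
The rest can finish in the order task-2, task-8, task-5, task-7, task-1, task-0, task-6, task-4.
Check, step by step:
  task-2 waits on nothing -> runs at once and releases mu5
  task-8 waits on mu5 — all released -> runs and releases mu3 and mu19
  task-5 waits on mu5 — all released -> runs and releases mu17
  task-7 waits on mu17 — all released -> runs and releases mu1
  task-1 waits on mu19 and mu1 — all released -> runs and releases mu4 and mu9
  task-0 waits on mu5 and mu9 — all released -> runs and releases mu12 and mu11
  task-6 waits on mu17 — all released -> runs and releases mu8 and mu7
  task-4 waits on mu17 — all released -> runs and releases mu14


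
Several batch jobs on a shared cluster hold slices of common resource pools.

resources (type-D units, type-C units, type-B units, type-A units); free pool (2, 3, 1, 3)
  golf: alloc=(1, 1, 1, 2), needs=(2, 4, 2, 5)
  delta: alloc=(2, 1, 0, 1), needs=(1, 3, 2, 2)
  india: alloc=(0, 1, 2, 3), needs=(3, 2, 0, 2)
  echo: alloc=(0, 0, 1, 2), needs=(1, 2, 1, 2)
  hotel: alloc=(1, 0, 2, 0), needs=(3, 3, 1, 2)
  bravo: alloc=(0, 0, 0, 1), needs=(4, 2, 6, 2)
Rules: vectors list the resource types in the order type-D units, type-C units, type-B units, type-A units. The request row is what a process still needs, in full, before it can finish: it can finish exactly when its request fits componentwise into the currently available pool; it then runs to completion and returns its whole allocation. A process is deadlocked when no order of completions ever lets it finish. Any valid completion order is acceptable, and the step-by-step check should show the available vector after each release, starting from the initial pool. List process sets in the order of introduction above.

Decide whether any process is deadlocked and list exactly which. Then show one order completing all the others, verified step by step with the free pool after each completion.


The deadlocked set is empty.
Key observation: echo leads a chain of completions in which each release enables another process.
The rest can finish in the order echo, delta, india, golf, hotel, bravo. Walking it through:
  pool = (2, 3, 1, 3)
  run echo (needs (1, 2, 1, 2), free (2, 3, 1, 3)); after release of (0, 0, 1, 2) the pool is (2, 3, 2, 5)
  run delta (needs (1, 3, 2, 2), free (2, 3, 2, 5)); after release of (2, 1, 0, 1) the pool is (4, 4, 2, 6)
  run india (needs (3, 2, 0, 2), free (4, 4, 2, 6)); after release of (0, 1, 2, 3) the pool is (4, 5, 4, 9)
  run golf (needs (2, 4, 2, 5), free (4, 5, 4, 9)); after release of (1, 1, 1, 2) the pool is (5, 6, 5, 11)
  run hotel (needs (3, 3, 1, 2), free (5, 6, 5, 11)); after release of (1, 0, 2, 0) the pool is (6, 6, 7, 11)
  run bravo (needs (4, 2, 6, 2), free (6, 6, 7, 11)); after release of (0, 0, 0, 1) the pool is (6, 6, 7, 12)
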